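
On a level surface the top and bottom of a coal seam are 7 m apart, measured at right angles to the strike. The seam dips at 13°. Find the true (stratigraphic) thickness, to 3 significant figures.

1.57 m

True thickness t = w · sin(dip) = 7 × sin 13°
t = 7 × 0.2250 = 1.575 m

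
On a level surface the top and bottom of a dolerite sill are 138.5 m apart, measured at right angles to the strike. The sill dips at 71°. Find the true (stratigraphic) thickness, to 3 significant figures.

131 m

True thickness t = w · sin(dip) = 138.5 × sin 71°
t = 138.5 × 0.9455 = 130.954 m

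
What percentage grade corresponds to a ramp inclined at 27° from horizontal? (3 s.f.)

grade % = 100 × tan 27° = 100 × 0.5095

51.0%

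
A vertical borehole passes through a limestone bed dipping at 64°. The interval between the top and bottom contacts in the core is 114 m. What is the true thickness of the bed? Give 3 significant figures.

50.0 m

True thickness t = h · cos(dip) = 114 × cos 64°
t = 114 × 0.4384 = 49.974 m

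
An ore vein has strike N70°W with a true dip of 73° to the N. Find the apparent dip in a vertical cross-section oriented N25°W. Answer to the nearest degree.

67°

The section lies 45° from the strike.
tan α = tan 73° × sin 45° = 3.2709 × 0.7071 = 2.3128
apparent dip = arctan 2.3128 = 66.62°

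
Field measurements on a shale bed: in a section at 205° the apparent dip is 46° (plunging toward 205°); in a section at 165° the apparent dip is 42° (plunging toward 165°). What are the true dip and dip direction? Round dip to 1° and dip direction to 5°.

The two traces are lines in the plane: v₁ = (sin 205°·cos 46°, cos 205°·cos 46°, −sin 46°), v₂ = (sin 165°·cos 42°, cos 165°·cos 42°, −sin 42°).
n = v₁ × v₂ = (-0.095, -0.335, 0.332) (taken with n_z > 0).
Dip δ = arctan(|n_h|/n_z) = arctan(0.348/0.332) = 46.4°.
The horizontal component of n points toward azimuth atan2(n_x, n_y) = 196°, the dip direction.

true dip 46°, dip direction 195°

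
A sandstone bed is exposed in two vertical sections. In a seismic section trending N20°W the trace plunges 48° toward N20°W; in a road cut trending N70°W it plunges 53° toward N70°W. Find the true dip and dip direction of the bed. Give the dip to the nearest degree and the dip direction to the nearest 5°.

The two traces are lines in the plane: v₁ = (sin 340°·cos 48°, cos 340°·cos 48°, −sin 48°), v₂ = (sin 290°·cos 53°, cos 290°·cos 53°, −sin 53°).
Cross product v₁ × v₂ gives the pole to the plane: n ∝ (-0.349, 0.237, 0.308).
Dip δ = arctan(|n_h|/n_z) = arctan(0.422/0.308) = 53.9°.
The horizontal component of n points toward azimuth atan2(n_x, n_y) = 304°, the dip direction.

true dip 54°, dip direction 305°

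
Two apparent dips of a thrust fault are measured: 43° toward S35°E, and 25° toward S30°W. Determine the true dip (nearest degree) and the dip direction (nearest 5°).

Represent each trace as a vector plunging at its apparent dip toward its trend (east-north-up frame): v₁ = (0.419, -0.599, -0.682), v₂ = (-0.453, -0.785, -0.423).
Cross product v₁ × v₂ gives the pole to the plane: n ∝ (0.282, -0.486, 0.601).
Dip δ = arctan(|n_h|/n_z) = arctan(0.562/0.601) = 43.1°.
Dip direction = azimuth of (n_x, n_y) = atan2(0.282, -0.486) = 150°.

true dip 43°, dip direction 150°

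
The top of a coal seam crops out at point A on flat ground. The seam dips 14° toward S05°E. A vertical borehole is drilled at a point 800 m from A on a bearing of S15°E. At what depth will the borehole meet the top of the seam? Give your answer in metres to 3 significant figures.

The hole lies 10° from the dip direction, so the down-dip offset is 800 × cos 10° = 787.85 m.
Depth = down-dip offset × tan(dip) = 787.85 × tan 14° = 787.85 × 0.2493
Depth = 196.43 m

196 m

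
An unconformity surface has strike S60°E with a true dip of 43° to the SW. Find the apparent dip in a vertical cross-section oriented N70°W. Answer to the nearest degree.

9°

Angle between strike (S60°E) and section (N70°W): β = 10°.
tan α = tan 43° × sin 10° = 0.9325 × 0.1736 = 0.1619
α = arctan(0.1619) = 9.20°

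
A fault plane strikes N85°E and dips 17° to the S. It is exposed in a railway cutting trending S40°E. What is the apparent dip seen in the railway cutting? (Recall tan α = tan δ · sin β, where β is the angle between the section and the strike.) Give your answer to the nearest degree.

The strike is N85°E and the section trends S40°E; the acute angle between them is β = 55°.
tan α = tan 17° × sin 55° = 0.3057 × 0.8192 = 0.2504
α = arctan(0.2504) = 14.06°

14°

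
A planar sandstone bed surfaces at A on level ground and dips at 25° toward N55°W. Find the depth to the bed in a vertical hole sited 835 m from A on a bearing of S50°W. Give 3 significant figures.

The hole lies 75° from the dip direction, so the down-dip offset is 835 × cos 75° = 216.11 m.
Depth = down-dip offset × tan(dip) = 216.11 × tan 25° = 216.11 × 0.4663
Depth = 100.78 m

101 m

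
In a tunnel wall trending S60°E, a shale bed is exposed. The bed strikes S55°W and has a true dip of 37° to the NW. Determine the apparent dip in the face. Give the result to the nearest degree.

Angle between strike (S55°W) and section (S60°E): β = 65°.
tan(apparent dip) = tan 37° · sin 65° = 0.6830
apparent dip = arctan 0.6830 = 34.33°

34°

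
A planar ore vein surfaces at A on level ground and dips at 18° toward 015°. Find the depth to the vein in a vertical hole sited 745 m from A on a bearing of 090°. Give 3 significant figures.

The hole lies 75° from the dip direction, so the down-dip offset is 745 × cos 75° = 192.82 m.
Depth = down-dip offset × tan(dip) = 192.82 × tan 18° = 192.82 × 0.3249
Depth = 62.65 m

62.7 m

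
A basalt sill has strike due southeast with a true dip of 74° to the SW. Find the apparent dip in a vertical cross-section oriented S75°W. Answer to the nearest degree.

72°

Angle between strike (due southeast) and section (S75°W): β = 60°.
tan(apparent dip) = tan 74° · sin 60° = 3.0202
apparent dip = arctan 3.0202 = 71.68°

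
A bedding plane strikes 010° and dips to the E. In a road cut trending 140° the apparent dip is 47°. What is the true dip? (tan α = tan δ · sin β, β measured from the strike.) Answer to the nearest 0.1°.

The section is 50° from the strike.
tan(true dip) = tan 47° / sin 50° = 1.3999
true dip = arctan 1.3999 = 54.46°

54.5°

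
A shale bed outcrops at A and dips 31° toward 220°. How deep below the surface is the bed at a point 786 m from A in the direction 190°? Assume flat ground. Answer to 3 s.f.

The hole lies 30° from the dip direction, so the down-dip offset is 786 × cos 30° = 680.70 m.
Depth = down-dip offset × tan(dip) = 680.70 × tan 31° = 680.70 × 0.6009
Depth = 409.00 m

409 m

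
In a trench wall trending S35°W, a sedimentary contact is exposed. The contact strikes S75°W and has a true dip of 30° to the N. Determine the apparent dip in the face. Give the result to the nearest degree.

Angle between strike (S75°W) and section (S35°W): β = 40°.
tan(apparent dip) = tan 30° · sin 40° = 0.3711
apparent dip = arctan 0.3711 = 20.36°

20°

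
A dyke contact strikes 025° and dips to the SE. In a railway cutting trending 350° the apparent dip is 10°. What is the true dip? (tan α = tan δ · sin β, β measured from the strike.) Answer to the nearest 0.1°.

17.1°

The section is 35° from the strike.
tan(true dip) = tan 10° / sin 35° = 0.3074
true dip = arctan 0.3074 = 17.09°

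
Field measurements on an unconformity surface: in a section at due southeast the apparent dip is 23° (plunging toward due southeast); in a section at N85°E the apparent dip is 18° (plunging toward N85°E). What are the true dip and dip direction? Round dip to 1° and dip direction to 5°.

Represent each trace as a vector plunging at its apparent dip toward its trend (east-north-up frame): v₁ = (0.651, -0.651, -0.391), v₂ = (0.947, 0.083, -0.309).
The plane normal is n = v₁ × v₂ ∝ (0.234, -0.169, 0.671).
True dip = arccos(n_z / |n|) = arccos(0.9187) = 23.3°.
The horizontal component of n points toward azimuth atan2(n_x, n_y) = 126°, the dip direction.

true dip 23°, dip direction 125°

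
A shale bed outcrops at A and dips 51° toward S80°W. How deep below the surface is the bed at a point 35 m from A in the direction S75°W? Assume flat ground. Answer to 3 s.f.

The hole lies 5° from the dip direction, so the down-dip offset is 35 × cos 5° = 34.87 m.
Depth = down-dip offset × tan(dip) = 34.87 × tan 51° = 34.87 × 1.2349
Depth = 43.06 m

43.1 m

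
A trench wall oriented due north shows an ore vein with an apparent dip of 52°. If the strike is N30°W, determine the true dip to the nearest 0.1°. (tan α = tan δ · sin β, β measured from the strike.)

β = acute angle between strike N30°W and section due north = 30°.
tan(true dip) = tan 52° / sin 30° = 2.5599
δ = arctan(2.5599) = 68.66°

68.7°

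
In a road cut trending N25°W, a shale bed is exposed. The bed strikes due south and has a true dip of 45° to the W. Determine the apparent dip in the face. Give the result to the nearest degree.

The section lies 25° from the strike.
tan(apparent dip) = tan 45° · sin 25° = 0.4226
α = arctan(0.4226) = 22.91°

23°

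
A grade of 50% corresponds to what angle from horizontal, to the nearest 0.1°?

tan θ = 50/100 = 0.5000
θ = arctan(0.5000) = 26.57°

26.6°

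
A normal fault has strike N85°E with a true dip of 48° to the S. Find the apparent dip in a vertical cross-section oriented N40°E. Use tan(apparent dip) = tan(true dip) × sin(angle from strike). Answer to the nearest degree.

The section lies 45° from the strike.
tan(apparent dip) = tan 48° · sin 45° = 0.7853
α = arctan(0.7853) = 38.14°

38°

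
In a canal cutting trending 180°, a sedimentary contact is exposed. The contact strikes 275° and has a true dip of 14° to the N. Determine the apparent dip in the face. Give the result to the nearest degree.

The section lies 85° from the strike.
tan(apparent dip) = tan 14° · sin 85° = 0.2484
α = arctan(0.2484) = 13.95°

14°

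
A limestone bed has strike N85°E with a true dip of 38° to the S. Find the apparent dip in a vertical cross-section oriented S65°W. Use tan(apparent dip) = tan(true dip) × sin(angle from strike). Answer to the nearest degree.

Angle between strike (N85°E) and section (S65°W): β = 20°.
tan(apparent dip) = tan 38° · sin 20° = 0.2672
apparent dip = arctan 0.2672 = 14.96°

15°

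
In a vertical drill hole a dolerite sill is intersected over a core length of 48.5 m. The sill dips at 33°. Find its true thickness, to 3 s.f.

40.7 m

True thickness t = h · cos(dip) = 48.5 × cos 33°
t = 48.5 × 0.8387 = 40.676 m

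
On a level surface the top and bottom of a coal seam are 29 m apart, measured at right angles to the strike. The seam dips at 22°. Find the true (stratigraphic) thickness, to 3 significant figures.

10.9 m

True thickness t = w · sin(dip) = 29 × sin 22°
t = 29 × 0.3746 = 10.864 m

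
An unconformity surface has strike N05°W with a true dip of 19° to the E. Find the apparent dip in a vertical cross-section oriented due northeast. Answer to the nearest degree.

15°

The strike is N05°W and the section trends due northeast; the acute angle between them is β = 50°.
tan α = tan 19° × sin 50° = 0.3443 × 0.7660 = 0.2638
α = arctan(0.2638) = 14.78°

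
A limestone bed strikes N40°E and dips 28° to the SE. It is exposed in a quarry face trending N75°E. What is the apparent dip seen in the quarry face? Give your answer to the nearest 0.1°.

17.0°

The strike is N40°E and the section trends N75°E; the acute angle between them is β = 35°.
tan α = tan 28° × sin 35° = 0.5317 × 0.5736 = 0.3050
α = arctan(0.3050) = 16.96°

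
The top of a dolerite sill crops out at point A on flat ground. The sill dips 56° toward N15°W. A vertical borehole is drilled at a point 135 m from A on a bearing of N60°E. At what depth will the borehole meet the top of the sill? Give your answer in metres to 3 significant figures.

The hole lies 75° from the dip direction, so the down-dip offset is 135 × cos 75° = 34.94 m.
Depth = down-dip offset × tan(dip) = 34.94 × tan 56° = 34.94 × 1.4826
Depth = 51.80 m

51.8 m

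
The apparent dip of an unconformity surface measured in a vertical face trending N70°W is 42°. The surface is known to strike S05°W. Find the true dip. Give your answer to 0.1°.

β = acute angle between strike S05°W and section N70°W = 75°.
tan δ = tan α / sin β = tan 42° / sin 75° = 0.9004 / 0.9659 = 0.9322
true dip = arctan 0.9322 = 42.99°

43.0°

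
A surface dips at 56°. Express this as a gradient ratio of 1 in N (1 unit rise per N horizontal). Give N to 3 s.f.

1 : N means tan θ = 1/N, so N = 1/tan 56° = 1/1.4826

1 in 0.675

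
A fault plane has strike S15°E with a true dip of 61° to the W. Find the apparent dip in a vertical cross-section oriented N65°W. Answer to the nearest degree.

Angle between strike (S15°E) and section (N65°W): β = 50°.
tan α = tan 61° × sin 50° = 1.8040 × 0.7660 = 1.3820
apparent dip = arctan 1.3820 = 54.11°

54°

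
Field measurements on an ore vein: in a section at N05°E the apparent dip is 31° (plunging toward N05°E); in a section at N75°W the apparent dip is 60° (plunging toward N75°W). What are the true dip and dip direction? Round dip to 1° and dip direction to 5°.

The two traces are lines in the plane: v₁ = (sin 5°·cos 31°, cos 5°·cos 31°, −sin 31°), v₂ = (sin 285°·cos 60°, cos 285°·cos 60°, −sin 60°).
The plane normal is n = v₁ × v₂ ∝ (-0.673, 0.313, 0.422).
tan δ = √(n_x²+n_y²)/n_z = 0.742/0.422, so δ = 60.4°.
The horizontal component of n points toward azimuth atan2(n_x, n_y) = 295°, the dip direction.

true dip 60°, dip direction 295°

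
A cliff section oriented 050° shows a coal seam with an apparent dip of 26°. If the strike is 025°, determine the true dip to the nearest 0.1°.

49.1°

β = acute angle between strike 025° and section 050° = 25°.
tan(true dip) = tan 26° / sin 25° = 1.1541
true dip = arctan 1.1541 = 49.09°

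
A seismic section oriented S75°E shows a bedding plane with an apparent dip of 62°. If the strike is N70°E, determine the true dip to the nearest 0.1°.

β = acute angle between strike N70°E and section S75°E = 35°.
tan δ = tan α / sin β = tan 62° / sin 35° = 1.8807 / 0.5736 = 3.2789
true dip = arctan 3.2789 = 73.04°

73.0°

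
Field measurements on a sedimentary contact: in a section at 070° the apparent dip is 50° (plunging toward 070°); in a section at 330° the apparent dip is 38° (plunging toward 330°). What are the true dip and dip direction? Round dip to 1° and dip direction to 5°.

true dip 57°, dip direction 030°

Each apparent-dip line lies in the plane. As unit vectors (x east, y north, z up), v₁ plunges 50°→070° and v₂ plunges 38°→330°.
The plane normal is n = v₁ × v₂ ∝ (0.387, 0.674, 0.499).
Dip δ = arctan(|n_h|/n_z) = arctan(0.777/0.499) = 57.3°.
Dip direction = atan2(0.387, 0.674) = 30° (azimuth of n's horizontal projection).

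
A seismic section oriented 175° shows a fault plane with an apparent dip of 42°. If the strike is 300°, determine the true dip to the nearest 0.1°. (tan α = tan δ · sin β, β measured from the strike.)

The section is 55° from the strike.
tan δ = tan α / sin β = tan 42° / sin 55° = 0.9004 / 0.8192 = 1.0992
true dip = arctan 1.0992 = 47.71°

47.7°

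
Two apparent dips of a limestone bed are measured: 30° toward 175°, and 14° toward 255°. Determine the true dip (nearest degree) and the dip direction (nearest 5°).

true dip 31°, dip direction 190°

Represent each trace as a vector plunging at its apparent dip toward its trend (east-north-up frame): v₁ = (0.075, -0.863, -0.500), v₂ = (-0.937, -0.251, -0.242).
The plane normal is n = v₁ × v₂ ∝ (-0.083, -0.487, 0.828).
True dip = arccos(n_z / |n|) = arccos(0.8587) = 30.8°.
Dip direction = atan2(-0.083, -0.487) = 190° (azimuth of n's horizontal projection).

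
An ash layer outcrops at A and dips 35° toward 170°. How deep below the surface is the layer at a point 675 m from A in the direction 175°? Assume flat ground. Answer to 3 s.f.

The hole lies 5° from the dip direction, so the down-dip offset is 675 × cos 5° = 672.43 m.
Depth = down-dip offset × tan(dip) = 672.43 × tan 35° = 672.43 × 0.7002
Depth = 470.84 m

471 m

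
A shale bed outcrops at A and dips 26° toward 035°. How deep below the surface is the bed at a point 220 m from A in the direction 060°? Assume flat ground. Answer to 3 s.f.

The hole lies 25° from the dip direction, so the down-dip offset is 220 × cos 25° = 199.39 m.
Depth = down-dip offset × tan(dip) = 199.39 × tan 26° = 199.39 × 0.4877
Depth = 97.25 m

97.2 m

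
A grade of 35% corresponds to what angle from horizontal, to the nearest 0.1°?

tan θ = 35/100 = 0.3500
θ = arctan(0.3500) = 19.29°

19.3°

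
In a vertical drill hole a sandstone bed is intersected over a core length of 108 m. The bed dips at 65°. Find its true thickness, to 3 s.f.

45.6 m

True thickness t = h · cos(dip) = 108 × cos 65°
t = 108 × 0.4226 = 45.643 m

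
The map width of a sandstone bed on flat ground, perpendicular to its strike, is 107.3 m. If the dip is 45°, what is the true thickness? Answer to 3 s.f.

True thickness t = w · sin(dip) = 107.3 × sin 45°
t = 107.3 × 0.7071 = 75.873 m

75.9 m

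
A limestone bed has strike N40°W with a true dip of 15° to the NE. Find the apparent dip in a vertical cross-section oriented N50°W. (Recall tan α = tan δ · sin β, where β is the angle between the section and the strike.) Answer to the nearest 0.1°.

2.7°

Angle between strike (N40°W) and section (N50°W): β = 10°.
tan α = tan 15° × sin 10° = 0.2679 × 0.1736 = 0.0465
apparent dip = arctan 0.0465 = 2.66°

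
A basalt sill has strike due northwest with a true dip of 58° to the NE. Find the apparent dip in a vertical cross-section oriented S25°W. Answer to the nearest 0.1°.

56.4°

Angle between strike (due northwest) and section (S25°W): β = 70°.
tan α = tan 58° × sin 70° = 1.6003 × 0.9397 = 1.5038
apparent dip = arctan 1.5038 = 56.38°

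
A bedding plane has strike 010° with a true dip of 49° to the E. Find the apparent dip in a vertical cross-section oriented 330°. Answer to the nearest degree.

36°

The strike is 010° and the section trends 330°; the acute angle between them is β = 40°.
tan α = tan 49° × sin 40° = 1.1504 × 0.6428 = 0.7394
apparent dip = arctan 0.7394 = 36.48°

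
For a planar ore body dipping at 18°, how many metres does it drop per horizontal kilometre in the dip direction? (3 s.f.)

drop per km = 1000 × tan 18° = 1000 × 0.3249

325 m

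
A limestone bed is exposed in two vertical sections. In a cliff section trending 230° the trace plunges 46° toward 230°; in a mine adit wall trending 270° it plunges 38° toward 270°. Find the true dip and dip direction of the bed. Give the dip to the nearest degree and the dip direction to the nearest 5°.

Represent each trace as a vector plunging at its apparent dip toward its trend (east-north-up frame): v₁ = (-0.532, -0.447, -0.719), v₂ = (-0.788, -0.000, -0.616).
The plane normal is n = v₁ × v₂ ∝ (-0.275, -0.239, 0.352).
True dip = arccos(n_z / |n|) = arccos(0.6946) = 46.0°.
Dip direction = azimuth of (n_x, n_y) = atan2(-0.275, -0.239) = 229°.

true dip 46°, dip direction 230°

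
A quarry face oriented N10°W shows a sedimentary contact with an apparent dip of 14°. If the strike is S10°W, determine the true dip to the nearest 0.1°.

β = acute angle between strike S10°W and section N10°W = 20°.
tan(true dip) = tan 14° / sin 20° = 0.7290
true dip = arctan 0.7290 = 36.09°

36.1°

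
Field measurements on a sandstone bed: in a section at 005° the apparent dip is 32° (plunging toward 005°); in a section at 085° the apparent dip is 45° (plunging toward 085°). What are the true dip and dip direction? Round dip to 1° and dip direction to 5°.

Represent each trace as a vector plunging at its apparent dip toward its trend (east-north-up frame): v₁ = (0.074, 0.845, -0.530), v₂ = (0.704, 0.062, -0.707).
n = v₁ × v₂ = (0.565, 0.321, 0.591) (taken with n_z > 0).
True dip = arccos(n_z / |n|) = arccos(0.6727) = 47.7°.
Dip direction = atan2(0.565, 0.321) = 60° (azimuth of n's horizontal projection).

true dip 48°, dip direction 060°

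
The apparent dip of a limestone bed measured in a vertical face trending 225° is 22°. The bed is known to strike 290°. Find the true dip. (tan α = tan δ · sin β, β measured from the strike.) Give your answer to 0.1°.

β = acute angle between strike 290° and section 225° = 65°.
tan δ = tan α / sin β = tan 22° / sin 65° = 0.4040 / 0.9063 = 0.4458
true dip = arctan 0.4458 = 24.03°

24.0°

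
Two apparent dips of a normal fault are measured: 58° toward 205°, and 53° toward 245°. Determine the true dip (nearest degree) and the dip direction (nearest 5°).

true dip 58°, dip direction 210°

The two traces are lines in the plane: v₁ = (sin 205°·cos 58°, cos 205°·cos 58°, −sin 58°), v₂ = (sin 245°·cos 53°, cos 245°·cos 53°, −sin 53°).
Cross product v₁ × v₂ gives the pole to the plane: n ∝ (-0.168, -0.284, 0.205).
tan δ = √(n_x²+n_y²)/n_z = 0.330/0.205, so δ = 58.1°.
Dip direction = atan2(-0.168, -0.284) = 211° (azimuth of n's horizontal projection).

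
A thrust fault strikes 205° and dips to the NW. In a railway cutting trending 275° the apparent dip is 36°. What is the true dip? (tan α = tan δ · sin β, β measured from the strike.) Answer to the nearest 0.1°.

The section is 70° from the strike.
tan δ = tan α / sin β = tan 36° / sin 70° = 0.7265 / 0.9397 = 0.7732
true dip = arctan 0.7732 = 37.71°

37.7°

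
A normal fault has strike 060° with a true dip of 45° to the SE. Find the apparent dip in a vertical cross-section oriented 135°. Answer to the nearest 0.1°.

The section lies 75° from the strike.
tan(apparent dip) = tan 45° · sin 75° = 0.9659
apparent dip = arctan 0.9659 = 44.01°

44.0°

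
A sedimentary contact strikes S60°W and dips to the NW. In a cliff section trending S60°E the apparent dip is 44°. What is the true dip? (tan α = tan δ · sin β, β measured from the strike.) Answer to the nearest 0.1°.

48.1°

The section is 60° from the strike.
tan(true dip) = tan 44° / sin 60° = 1.1151
δ = arctan(1.1151) = 48.11°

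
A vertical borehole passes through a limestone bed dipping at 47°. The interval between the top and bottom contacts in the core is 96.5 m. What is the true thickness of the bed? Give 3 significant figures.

65.8 m

True thickness t = h · cos(dip) = 96.5 × cos 47°
t = 96.5 × 0.6820 = 65.813 m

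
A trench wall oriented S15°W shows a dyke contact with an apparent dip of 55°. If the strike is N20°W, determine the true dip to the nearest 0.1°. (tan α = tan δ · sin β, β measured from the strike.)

β = acute angle between strike N20°W and section S15°W = 35°.
tan δ = tan α / sin β = tan 55° / sin 35° = 1.4281 / 0.5736 = 2.4899
true dip = arctan 2.4899 = 68.12°

68.1°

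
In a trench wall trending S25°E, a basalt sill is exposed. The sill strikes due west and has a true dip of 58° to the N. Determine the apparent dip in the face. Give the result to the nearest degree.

Angle between strike (due west) and section (S25°E): β = 65°.
tan α = tan 58° × sin 65° = 1.6003 × 0.9063 = 1.4504
α = arctan(1.4504) = 55.42°

55°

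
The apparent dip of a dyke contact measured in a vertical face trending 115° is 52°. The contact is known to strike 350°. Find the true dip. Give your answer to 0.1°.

57.4°

β = acute angle between strike 350° and section 115° = 55°.
tan δ = tan α / sin β = tan 52° / sin 55° = 1.2799 / 0.8192 = 1.5625
δ = arctan(1.5625) = 57.38°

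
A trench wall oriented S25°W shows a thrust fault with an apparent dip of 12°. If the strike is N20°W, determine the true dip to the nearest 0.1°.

16.7°

β = acute angle between strike N20°W and section S25°W = 45°.
tan δ = tan α / sin β = tan 12° / sin 45° = 0.2126 / 0.7071 = 0.3006
δ = arctan(0.3006) = 16.73°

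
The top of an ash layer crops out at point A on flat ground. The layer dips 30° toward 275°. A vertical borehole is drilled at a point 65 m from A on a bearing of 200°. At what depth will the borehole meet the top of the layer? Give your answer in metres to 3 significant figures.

9.71 m

The hole lies 75° from the dip direction, so the down-dip offset is 65 × cos 75° = 16.82 m.
Depth = down-dip offset × tan(dip) = 16.82 × tan 30° = 16.82 × 0.5774
Depth = 9.71 m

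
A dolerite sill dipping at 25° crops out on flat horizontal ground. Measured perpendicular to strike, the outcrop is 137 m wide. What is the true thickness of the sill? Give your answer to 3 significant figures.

57.9 m

True thickness t = w · sin(dip) = 137 × sin 25°
t = 137 × 0.4226 = 57.899 m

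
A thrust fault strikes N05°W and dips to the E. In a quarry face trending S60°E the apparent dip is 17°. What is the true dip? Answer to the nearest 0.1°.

β = acute angle between strike N05°W and section S60°E = 55°.
tan δ = tan α / sin β = tan 17° / sin 55° = 0.3057 / 0.8192 = 0.3732
δ = arctan(0.3732) = 20.47°

20.5°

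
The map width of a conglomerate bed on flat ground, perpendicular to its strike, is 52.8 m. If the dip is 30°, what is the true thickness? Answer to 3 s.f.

26.4 m

True thickness t = w · sin(dip) = 52.8 × sin 30°
t = 52.8 × 0.5000 = 26.400 m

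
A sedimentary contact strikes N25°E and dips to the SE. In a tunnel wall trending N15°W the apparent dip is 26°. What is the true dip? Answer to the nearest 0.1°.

β = acute angle between strike N25°E and section N15°W = 40°.
tan(true dip) = tan 26° / sin 40° = 0.7588
δ = arctan(0.7588) = 37.19°

37.2°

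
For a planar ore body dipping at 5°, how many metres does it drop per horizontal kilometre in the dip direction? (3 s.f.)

drop per km = 1000 × tan 5° = 1000 × 0.0875

87.5 m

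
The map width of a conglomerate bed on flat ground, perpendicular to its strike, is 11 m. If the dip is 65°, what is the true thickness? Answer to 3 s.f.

9.97 m

True thickness t = w · sin(dip) = 11 × sin 65°
t = 11 × 0.9063 = 9.969 m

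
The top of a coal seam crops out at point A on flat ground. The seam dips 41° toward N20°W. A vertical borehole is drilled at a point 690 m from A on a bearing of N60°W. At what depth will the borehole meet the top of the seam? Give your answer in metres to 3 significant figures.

459 m

The hole lies 40° from the dip direction, so the down-dip offset is 690 × cos 40° = 528.57 m.
Depth = down-dip offset × tan(dip) = 528.57 × tan 41° = 528.57 × 0.8693
Depth = 459.48 m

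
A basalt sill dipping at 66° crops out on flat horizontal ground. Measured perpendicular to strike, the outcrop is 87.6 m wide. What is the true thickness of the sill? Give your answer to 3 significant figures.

True thickness t = w · sin(dip) = 87.6 × sin 66°
t = 87.6 × 0.9135 = 80.027 m

80.0 m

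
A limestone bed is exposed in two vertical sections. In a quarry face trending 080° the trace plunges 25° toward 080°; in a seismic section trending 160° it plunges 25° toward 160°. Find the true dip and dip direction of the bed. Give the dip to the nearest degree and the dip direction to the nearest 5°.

Represent each trace as a vector plunging at its apparent dip toward its trend (east-north-up frame): v₁ = (0.893, 0.157, -0.423), v₂ = (0.310, -0.852, -0.423).
The plane normal is n = v₁ × v₂ ∝ (0.426, -0.246, 0.809).
tan δ = √(n_x²+n_y²)/n_z = 0.492/0.809, so δ = 31.3°.
Dip direction = azimuth of (n_x, n_y) = atan2(0.426, -0.246) = 120°.

true dip 31°, dip direction 120°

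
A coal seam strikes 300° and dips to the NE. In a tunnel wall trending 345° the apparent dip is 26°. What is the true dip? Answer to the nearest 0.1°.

34.6°

β = acute angle between strike 300° and section 345° = 45°.
tan(true dip) = tan 26° / sin 45° = 0.6898
true dip = arctan 0.6898 = 34.60°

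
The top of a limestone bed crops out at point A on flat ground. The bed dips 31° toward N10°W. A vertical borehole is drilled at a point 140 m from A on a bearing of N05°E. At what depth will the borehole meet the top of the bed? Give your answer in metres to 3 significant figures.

The hole lies 15° from the dip direction, so the down-dip offset is 140 × cos 15° = 135.23 m.
Depth = down-dip offset × tan(dip) = 135.23 × tan 31° = 135.23 × 0.6009
Depth = 81.25 m

81.3 m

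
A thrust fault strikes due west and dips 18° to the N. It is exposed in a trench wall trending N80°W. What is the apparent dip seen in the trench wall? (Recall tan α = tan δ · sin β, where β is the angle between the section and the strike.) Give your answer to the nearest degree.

3°

The section lies 10° from the strike.
tan α = tan 18° × sin 10° = 0.3249 × 0.1736 = 0.0564
apparent dip = arctan 0.0564 = 3.23°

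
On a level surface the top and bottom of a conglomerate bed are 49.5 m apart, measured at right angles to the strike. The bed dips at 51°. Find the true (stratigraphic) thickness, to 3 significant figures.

38.5 m

True thickness t = w · sin(dip) = 49.5 × sin 51°
t = 49.5 × 0.7771 = 38.469 m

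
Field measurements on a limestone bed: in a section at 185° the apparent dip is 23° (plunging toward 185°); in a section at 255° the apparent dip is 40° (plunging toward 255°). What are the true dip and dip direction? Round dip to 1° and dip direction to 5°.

true dip 40°, dip direction 245°

Each apparent-dip line lies in the plane. As unit vectors (x east, y north, z up), v₁ plunges 23°→185° and v₂ plunges 40°→255°.
The plane normal is n = v₁ × v₂ ∝ (-0.512, -0.238, 0.663).
tan δ = √(n_x²+n_y²)/n_z = 0.564/0.663, so δ = 40.4°.
The horizontal component of n points toward azimuth atan2(n_x, n_y) = 245°, the dip direction.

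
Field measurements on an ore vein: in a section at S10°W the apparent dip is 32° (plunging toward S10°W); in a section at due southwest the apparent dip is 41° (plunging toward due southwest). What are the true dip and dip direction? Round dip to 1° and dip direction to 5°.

Represent each trace as a vector plunging at its apparent dip toward its trend (east-north-up frame): v₁ = (-0.147, -0.835, -0.530), v₂ = (-0.534, -0.534, -0.656).
Cross product v₁ × v₂ gives the pole to the plane: n ∝ (-0.265, -0.186, 0.367).
tan δ = √(n_x²+n_y²)/n_z = 0.324/0.367, so δ = 41.4°.
Dip direction = atan2(-0.265, -0.186) = 235° (azimuth of n's horizontal projection).

true dip 41°, dip direction 235°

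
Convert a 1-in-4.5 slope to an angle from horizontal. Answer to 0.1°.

12.5°

tan θ = 1/4.5 = 0.2222
θ = arctan(0.2222) = 12.53°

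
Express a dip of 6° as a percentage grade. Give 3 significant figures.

10.5%

grade % = 100 × tan 6° = 100 × 0.1051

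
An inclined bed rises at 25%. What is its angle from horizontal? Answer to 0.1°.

tan θ = 25/100 = 0.2500
θ = arctan(0.2500) = 14.04°

14.0°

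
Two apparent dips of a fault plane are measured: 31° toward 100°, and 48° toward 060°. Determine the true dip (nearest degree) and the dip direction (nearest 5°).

The two traces are lines in the plane: v₁ = (sin 100°·cos 31°, cos 100°·cos 31°, −sin 31°), v₂ = (sin 60°·cos 48°, cos 60°·cos 48°, −sin 48°).
The plane normal is n = v₁ × v₂ ∝ (0.283, 0.329, 0.369).
Dip δ = arctan(|n_h|/n_z) = arctan(0.434/0.369) = 49.6°.
Dip direction = azimuth of (n_x, n_y) = atan2(0.283, 0.329) = 41°.

true dip 50°, dip direction 040°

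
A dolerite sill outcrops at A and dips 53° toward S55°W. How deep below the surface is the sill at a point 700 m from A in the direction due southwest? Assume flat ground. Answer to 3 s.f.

915 m

The hole lies 10° from the dip direction, so the down-dip offset is 700 × cos 10° = 689.37 m.
Depth = down-dip offset × tan(dip) = 689.37 × tan 53° = 689.37 × 1.3270
Depth = 914.82 m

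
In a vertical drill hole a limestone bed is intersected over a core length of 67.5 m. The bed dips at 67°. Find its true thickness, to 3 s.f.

True thickness t = h · cos(dip) = 67.5 × cos 67°
t = 67.5 × 0.3907 = 26.374 m

26.4 m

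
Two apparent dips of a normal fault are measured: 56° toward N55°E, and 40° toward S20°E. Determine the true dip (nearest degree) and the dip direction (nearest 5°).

Each apparent-dip line lies in the plane. As unit vectors (x east, y north, z up), v₁ plunges 56°→N55°E and v₂ plunges 40°→S20°E.
Cross product v₁ × v₂ gives the pole to the plane: n ∝ (0.803, -0.077, 0.414).
True dip = arccos(n_z / |n|) = arccos(0.4564) = 62.8°.
Dip direction = azimuth of (n_x, n_y) = atan2(0.803, -0.077) = 95°.

true dip 63°, dip direction 095°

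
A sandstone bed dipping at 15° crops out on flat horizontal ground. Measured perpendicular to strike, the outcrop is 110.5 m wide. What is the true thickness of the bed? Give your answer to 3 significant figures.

28.6 m

True thickness t = w · sin(dip) = 110.5 × sin 15°
t = 110.5 × 0.2588 = 28.600 m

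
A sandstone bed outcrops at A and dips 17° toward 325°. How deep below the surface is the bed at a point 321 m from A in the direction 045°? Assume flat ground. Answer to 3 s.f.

The hole lies 80° from the dip direction, so the down-dip offset is 321 × cos 80° = 55.74 m.
Depth = down-dip offset × tan(dip) = 55.74 × tan 17° = 55.74 × 0.3057
Depth = 17.04 m

17.0 m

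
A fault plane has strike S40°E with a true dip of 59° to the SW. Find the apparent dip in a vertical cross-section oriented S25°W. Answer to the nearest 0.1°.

The section lies 65° from the strike.
tan(apparent dip) = tan 59° · sin 65° = 1.5083
α = arctan(1.5083) = 56.46°

56.5°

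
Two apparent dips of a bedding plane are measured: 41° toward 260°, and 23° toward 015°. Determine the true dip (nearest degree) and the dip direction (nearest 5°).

Each apparent-dip line lies in the plane. As unit vectors (x east, y north, z up), v₁ plunges 41°→260° and v₂ plunges 23°→015°.
The plane normal is n = v₁ × v₂ ∝ (-0.635, 0.447, 0.630).
tan δ = √(n_x²+n_y²)/n_z = 0.776/0.630, so δ = 50.9°.
Dip direction = azimuth of (n_x, n_y) = atan2(-0.635, 0.447) = 305°.

true dip 51°, dip direction 305°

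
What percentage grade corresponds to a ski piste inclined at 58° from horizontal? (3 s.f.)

160%

grade % = 100 × tan 58° = 100 × 1.6003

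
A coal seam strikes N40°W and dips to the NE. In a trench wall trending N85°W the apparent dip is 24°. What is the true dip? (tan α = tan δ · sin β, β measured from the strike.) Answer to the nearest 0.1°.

The section is 45° from the strike.
tan δ = tan α / sin β = tan 24° / sin 45° = 0.4452 / 0.7071 = 0.6296
true dip = arctan 0.6296 = 32.20°

32.2°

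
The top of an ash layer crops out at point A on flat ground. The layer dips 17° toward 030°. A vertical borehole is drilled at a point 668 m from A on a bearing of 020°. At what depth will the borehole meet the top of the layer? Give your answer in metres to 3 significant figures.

201 m

The hole lies 10° from the dip direction, so the down-dip offset is 668 × cos 10° = 657.85 m.
Depth = down-dip offset × tan(dip) = 657.85 × tan 17° = 657.85 × 0.3057
Depth = 201.13 m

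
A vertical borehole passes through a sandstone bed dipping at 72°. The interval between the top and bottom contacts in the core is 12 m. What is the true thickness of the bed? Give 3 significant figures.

3.71 m

True thickness t = h · cos(dip) = 12 × cos 72°
t = 12 × 0.3090 = 3.708 m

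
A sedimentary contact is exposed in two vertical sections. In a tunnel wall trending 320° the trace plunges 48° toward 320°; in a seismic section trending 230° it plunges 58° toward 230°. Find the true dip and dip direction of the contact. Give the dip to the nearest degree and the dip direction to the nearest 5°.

true dip 63°, dip direction 265°

The two traces are lines in the plane: v₁ = (sin 320°·cos 48°, cos 320°·cos 48°, −sin 48°), v₂ = (sin 230°·cos 58°, cos 230°·cos 58°, −sin 58°).
The plane normal is n = v₁ × v₂ ∝ (-0.688, -0.063, 0.355).
Dip δ = arctan(|n_h|/n_z) = arctan(0.691/0.355) = 62.8°.
The horizontal component of n points toward azimuth atan2(n_x, n_y) = 265°, the dip direction.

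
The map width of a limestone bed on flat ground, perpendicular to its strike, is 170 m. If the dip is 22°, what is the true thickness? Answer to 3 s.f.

63.7 m

True thickness t = w · sin(dip) = 170 × sin 22°
t = 170 × 0.3746 = 63.683 m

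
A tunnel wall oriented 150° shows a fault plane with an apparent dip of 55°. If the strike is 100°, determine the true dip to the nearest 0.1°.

61.8°

β = acute angle between strike 100° and section 150° = 50°.
tan δ = tan α / sin β = tan 55° / sin 50° = 1.4281 / 0.7660 = 1.8643
true dip = arctan 1.8643 = 61.79°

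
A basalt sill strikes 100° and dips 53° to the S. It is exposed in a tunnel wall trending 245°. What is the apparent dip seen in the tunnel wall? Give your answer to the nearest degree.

37°

The strike is 100° and the section trends 245°; the acute angle between them is β = 35°.
tan α = tan 53° × sin 35° = 1.3270 × 0.5736 = 0.7612
apparent dip = arctan 0.7612 = 37.28°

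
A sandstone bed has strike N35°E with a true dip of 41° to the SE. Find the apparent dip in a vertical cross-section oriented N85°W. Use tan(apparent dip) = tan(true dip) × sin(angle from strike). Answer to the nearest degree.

The section lies 60° from the strike.
tan α = tan 41° × sin 60° = 0.8693 × 0.8660 = 0.7528
α = arctan(0.7528) = 36.97°

37°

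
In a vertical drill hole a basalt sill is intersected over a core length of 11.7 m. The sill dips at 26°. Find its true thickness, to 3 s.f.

10.5 m

True thickness t = h · cos(dip) = 11.7 × cos 26°
t = 11.7 × 0.8988 = 10.516 m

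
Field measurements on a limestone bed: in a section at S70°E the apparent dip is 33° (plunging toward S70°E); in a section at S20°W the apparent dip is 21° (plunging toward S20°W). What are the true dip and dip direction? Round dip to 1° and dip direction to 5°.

true dip 37°, dip direction 140°

Each apparent-dip line lies in the plane. As unit vectors (x east, y north, z up), v₁ plunges 33°→S70°E and v₂ plunges 21°→S20°W.
n = v₁ × v₂ = (0.375, -0.456, 0.783) (taken with n_z > 0).
tan δ = √(n_x²+n_y²)/n_z = 0.591/0.783, so δ = 37.0°.
The horizontal component of n points toward azimuth atan2(n_x, n_y) = 141°, the dip direction.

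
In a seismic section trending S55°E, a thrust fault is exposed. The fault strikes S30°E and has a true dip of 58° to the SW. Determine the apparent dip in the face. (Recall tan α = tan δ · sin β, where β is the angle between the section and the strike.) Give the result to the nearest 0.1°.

34.1°

Angle between strike (S30°E) and section (S55°E): β = 25°.
tan α = tan 58° × sin 25° = 1.6003 × 0.4226 = 0.6763
apparent dip = arctan 0.6763 = 34.07°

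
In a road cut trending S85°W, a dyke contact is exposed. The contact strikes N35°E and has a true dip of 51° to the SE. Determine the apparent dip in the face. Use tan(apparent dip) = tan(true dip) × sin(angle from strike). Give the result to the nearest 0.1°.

43.4°

Angle between strike (N35°E) and section (S85°W): β = 50°.
tan α = tan 51° × sin 50° = 1.2349 × 0.7660 = 0.9460
α = arctan(0.9460) = 43.41°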